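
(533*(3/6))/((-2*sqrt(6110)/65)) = -533*sqrt(6110)/376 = -110.81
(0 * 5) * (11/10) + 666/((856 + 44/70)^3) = 1586375/1497301619676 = 0.00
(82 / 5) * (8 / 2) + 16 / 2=368 / 5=73.60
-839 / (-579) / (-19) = -839 / 11001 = -0.08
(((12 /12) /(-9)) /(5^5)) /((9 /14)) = -14 /253125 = -0.00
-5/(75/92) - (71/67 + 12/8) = -17473/2010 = -8.69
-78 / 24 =-13 / 4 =-3.25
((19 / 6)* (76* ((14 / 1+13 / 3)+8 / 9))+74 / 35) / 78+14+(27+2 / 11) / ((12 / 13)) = 102.78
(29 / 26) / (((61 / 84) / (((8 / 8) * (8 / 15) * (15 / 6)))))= 1624 / 793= 2.05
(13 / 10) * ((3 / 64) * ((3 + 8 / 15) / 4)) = 689 / 12800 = 0.05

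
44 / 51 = 0.86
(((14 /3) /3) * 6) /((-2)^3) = -7 /6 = -1.17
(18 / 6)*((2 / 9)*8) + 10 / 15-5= 1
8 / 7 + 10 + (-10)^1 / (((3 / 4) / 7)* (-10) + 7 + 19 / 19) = 6586 / 679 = 9.70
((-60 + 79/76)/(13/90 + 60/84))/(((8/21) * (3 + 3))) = -9880605/328928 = -30.04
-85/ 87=-0.98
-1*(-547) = 547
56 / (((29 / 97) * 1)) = 5432 / 29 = 187.31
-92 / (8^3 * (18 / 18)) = -23 / 128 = -0.18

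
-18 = -18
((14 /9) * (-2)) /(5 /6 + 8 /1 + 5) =-56 /249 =-0.22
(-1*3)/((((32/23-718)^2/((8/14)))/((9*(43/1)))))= -68241/52822063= -0.00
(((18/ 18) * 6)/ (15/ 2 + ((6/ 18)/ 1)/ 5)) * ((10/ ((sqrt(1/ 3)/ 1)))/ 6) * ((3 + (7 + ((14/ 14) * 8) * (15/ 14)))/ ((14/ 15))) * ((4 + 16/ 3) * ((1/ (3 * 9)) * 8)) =1040000 * sqrt(3)/ 14301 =125.96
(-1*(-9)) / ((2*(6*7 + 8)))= 9 / 100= 0.09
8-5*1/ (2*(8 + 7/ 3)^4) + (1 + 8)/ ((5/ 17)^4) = 1397636110813/ 1154401250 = 1210.70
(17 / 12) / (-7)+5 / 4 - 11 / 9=-11 / 63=-0.17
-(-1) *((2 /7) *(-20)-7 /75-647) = -342724 /525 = -652.81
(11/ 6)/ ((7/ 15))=55/ 14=3.93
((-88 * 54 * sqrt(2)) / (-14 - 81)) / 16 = 297 * sqrt(2) / 95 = 4.42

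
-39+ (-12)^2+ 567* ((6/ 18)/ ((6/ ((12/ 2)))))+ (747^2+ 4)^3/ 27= 173753255478916135/ 27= 6435305758478375.37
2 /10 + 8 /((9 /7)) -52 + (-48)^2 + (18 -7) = 102124 /45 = 2269.42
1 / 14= 0.07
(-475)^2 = 225625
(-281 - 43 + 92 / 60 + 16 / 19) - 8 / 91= -8343613 / 25935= -321.71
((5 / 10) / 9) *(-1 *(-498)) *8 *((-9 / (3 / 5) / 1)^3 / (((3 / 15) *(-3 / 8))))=9960000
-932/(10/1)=-466/5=-93.20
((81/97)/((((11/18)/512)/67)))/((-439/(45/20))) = -112534272/468413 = -240.25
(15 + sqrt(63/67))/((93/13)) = 13 *sqrt(469)/2077 + 65/31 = 2.23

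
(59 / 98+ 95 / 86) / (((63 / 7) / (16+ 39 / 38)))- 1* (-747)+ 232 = 353894069 / 360297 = 982.23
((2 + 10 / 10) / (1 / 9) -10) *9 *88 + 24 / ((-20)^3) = 13463997 / 1000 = 13464.00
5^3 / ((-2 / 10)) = -625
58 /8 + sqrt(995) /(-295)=29 /4 - sqrt(995) /295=7.14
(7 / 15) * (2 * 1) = 14 / 15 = 0.93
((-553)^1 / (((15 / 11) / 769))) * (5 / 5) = -4677827 / 15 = -311855.13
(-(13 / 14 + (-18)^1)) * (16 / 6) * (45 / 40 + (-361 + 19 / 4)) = -226333 / 14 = -16166.64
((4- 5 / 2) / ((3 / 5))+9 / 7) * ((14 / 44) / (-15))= -53 / 660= -0.08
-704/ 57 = -12.35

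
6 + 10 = 16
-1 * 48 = -48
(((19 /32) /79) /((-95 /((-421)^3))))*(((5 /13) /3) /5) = 74618461 /492960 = 151.37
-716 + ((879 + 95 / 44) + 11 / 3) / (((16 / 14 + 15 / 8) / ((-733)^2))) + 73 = 878548820651 / 5577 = 157530719.14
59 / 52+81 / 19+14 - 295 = -275.60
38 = 38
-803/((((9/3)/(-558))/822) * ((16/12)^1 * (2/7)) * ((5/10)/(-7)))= -4511881143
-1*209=-209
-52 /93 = -0.56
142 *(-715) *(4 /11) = -36920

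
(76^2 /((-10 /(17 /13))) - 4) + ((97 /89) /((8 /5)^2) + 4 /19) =-5337027909 /7034560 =-758.69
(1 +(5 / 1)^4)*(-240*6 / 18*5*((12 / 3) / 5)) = -200320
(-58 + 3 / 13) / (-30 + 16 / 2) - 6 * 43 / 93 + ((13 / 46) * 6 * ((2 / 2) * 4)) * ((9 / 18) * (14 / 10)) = 4689611 / 1019590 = 4.60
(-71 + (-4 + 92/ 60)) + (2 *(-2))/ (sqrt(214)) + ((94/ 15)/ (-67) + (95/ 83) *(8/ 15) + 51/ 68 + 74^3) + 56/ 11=495677043773/ 1223420-2 *sqrt(214)/ 107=405156.62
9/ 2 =4.50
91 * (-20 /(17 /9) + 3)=-11739 /17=-690.53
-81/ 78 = -27/ 26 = -1.04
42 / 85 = 0.49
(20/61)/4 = 0.08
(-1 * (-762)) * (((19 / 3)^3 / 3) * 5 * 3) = 8710930 / 9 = 967881.11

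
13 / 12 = 1.08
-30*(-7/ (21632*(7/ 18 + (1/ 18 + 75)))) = 135/ 1049152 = 0.00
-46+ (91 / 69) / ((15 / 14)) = -44.77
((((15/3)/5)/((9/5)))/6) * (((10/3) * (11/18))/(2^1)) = 275/2916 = 0.09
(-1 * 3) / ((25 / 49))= -147 / 25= -5.88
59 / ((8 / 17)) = 1003 / 8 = 125.38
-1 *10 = -10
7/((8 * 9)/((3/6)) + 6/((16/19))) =56/1209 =0.05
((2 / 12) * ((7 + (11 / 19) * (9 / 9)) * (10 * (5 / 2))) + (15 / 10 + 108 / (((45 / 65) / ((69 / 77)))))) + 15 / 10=255105 / 1463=174.37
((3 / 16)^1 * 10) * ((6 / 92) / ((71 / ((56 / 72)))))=35 / 26128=0.00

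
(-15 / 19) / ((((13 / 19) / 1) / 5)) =-75 / 13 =-5.77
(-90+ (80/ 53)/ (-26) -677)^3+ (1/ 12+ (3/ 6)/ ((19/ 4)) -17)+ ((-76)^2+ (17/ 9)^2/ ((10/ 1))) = -4543656003243132464477/ 10067607629820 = -451314370.83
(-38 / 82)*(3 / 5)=-0.28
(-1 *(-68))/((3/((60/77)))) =1360/77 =17.66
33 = 33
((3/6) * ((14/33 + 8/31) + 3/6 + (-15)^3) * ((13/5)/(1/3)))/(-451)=89736803/3075820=29.17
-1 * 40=-40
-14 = -14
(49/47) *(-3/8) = -147/376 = -0.39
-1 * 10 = -10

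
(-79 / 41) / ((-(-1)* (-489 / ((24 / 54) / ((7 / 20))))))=6320 / 1263087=0.01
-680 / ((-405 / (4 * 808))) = 439552 / 81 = 5426.57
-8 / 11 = -0.73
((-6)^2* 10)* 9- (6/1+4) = 3230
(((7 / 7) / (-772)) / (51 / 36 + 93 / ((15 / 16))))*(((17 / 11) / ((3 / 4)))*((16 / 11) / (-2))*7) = 19040 / 140982061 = 0.00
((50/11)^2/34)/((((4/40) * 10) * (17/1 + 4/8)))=500/14399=0.03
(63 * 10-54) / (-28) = -144 / 7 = -20.57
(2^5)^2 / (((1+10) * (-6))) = -512 / 33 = -15.52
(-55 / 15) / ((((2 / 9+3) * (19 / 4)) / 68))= -8976 / 551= -16.29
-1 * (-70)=70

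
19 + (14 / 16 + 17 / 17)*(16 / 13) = 277 / 13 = 21.31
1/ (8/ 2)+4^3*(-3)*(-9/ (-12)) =-575/ 4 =-143.75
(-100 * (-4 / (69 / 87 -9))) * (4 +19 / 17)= -249.43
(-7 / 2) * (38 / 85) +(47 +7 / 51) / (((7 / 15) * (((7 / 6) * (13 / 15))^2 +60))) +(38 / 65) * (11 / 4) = 2597151373 / 1529305414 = 1.70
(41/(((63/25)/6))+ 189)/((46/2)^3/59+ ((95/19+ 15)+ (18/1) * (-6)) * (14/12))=355121/128303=2.77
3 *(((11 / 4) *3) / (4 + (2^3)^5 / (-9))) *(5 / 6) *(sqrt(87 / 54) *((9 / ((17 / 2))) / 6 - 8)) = 9405 *sqrt(58) / 1271872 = 0.06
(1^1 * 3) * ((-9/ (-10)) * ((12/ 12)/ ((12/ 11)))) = 99/ 40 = 2.48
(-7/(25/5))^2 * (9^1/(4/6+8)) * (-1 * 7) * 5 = -9261/130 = -71.24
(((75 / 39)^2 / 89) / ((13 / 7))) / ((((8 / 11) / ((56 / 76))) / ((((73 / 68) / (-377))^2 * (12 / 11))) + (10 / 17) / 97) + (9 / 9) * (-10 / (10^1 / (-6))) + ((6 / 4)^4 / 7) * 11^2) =0.00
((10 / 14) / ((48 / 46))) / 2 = 115 / 336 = 0.34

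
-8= -8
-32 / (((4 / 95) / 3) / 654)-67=-1491187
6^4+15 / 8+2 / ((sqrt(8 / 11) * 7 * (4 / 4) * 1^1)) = sqrt(22) / 14+10383 / 8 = 1298.21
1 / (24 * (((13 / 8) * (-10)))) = -1 / 390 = -0.00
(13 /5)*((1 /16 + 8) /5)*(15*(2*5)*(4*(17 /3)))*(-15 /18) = -47515 /4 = -11878.75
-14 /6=-7 /3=-2.33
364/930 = 0.39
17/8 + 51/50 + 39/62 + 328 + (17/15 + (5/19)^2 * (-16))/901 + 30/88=22101720030817/66548400600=332.11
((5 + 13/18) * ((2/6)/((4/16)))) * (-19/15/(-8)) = 1957/1620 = 1.21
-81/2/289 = -81/578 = -0.14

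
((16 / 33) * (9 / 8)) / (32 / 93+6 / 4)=1116 / 3773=0.30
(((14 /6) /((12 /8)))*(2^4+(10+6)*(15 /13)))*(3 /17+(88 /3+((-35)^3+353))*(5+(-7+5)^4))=-95145481088 /1989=-47835837.65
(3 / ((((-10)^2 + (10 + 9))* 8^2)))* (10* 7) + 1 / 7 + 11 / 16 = 3267 / 3808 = 0.86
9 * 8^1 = 72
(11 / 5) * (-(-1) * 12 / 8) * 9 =297 / 10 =29.70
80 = 80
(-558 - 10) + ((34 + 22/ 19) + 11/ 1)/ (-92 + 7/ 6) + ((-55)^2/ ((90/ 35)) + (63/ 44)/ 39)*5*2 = 298408888477/ 26653770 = 11195.75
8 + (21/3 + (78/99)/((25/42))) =4489/275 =16.32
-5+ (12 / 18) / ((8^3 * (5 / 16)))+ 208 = 48721 / 240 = 203.00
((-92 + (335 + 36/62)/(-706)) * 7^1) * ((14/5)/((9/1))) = -19834367/98487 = -201.39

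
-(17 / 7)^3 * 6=-29478 / 343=-85.94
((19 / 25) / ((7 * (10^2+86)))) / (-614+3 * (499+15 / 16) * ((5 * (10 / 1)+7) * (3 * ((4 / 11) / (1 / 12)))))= 209 / 400485662850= 0.00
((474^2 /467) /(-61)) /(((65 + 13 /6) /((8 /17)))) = -10784448 /195164437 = -0.06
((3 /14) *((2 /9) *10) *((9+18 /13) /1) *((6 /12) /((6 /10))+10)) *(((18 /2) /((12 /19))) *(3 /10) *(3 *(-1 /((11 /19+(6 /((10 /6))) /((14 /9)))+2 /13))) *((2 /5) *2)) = -9503325 /52684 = -180.38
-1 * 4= -4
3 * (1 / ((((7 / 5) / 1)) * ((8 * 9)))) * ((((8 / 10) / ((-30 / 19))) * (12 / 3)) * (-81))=171 / 35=4.89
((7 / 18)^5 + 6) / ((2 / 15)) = 56771075 / 1259712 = 45.07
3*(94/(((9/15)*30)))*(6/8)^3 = 423/64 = 6.61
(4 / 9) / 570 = 2 / 2565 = 0.00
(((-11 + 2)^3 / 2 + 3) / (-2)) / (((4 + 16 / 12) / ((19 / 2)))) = 41211 / 128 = 321.96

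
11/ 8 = 1.38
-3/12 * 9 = -9/4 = -2.25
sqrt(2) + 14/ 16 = 7/ 8 + sqrt(2) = 2.29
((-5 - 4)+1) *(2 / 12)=-1.33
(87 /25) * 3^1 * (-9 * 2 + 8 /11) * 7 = -69426 /55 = -1262.29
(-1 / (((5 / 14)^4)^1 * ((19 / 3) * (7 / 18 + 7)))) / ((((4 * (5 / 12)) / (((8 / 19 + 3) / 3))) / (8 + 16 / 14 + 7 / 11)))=-414427104 / 47155625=-8.79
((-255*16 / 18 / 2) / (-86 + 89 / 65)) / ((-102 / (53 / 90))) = -3445 / 445581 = -0.01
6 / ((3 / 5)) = 10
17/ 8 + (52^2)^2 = 58492945/ 8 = 7311618.12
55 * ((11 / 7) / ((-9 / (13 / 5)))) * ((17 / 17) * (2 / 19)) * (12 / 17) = -12584 / 6783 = -1.86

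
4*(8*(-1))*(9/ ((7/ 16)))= -4608/ 7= -658.29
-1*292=-292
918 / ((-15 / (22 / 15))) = -2244 / 25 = -89.76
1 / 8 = 0.12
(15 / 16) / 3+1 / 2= 13 / 16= 0.81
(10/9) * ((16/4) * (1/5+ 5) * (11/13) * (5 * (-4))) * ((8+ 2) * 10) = -352000/9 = -39111.11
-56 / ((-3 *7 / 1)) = 8 / 3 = 2.67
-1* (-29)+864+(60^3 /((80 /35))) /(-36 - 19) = -9077 /11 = -825.18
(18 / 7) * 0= 0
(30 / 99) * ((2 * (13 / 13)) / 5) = 4 / 33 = 0.12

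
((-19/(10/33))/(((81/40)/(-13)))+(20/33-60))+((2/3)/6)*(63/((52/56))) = 1353910/3861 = 350.66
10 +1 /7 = 71 /7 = 10.14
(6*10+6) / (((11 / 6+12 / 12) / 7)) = 2772 / 17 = 163.06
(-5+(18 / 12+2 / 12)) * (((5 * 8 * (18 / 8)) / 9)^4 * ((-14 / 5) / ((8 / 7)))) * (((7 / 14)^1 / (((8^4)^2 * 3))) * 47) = 1439375 / 37748736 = 0.04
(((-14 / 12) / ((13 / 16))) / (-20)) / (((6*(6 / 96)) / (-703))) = -78736 / 585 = -134.59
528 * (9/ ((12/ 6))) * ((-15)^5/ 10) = -180427500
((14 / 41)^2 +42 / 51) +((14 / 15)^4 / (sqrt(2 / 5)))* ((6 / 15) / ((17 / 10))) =76832* sqrt(10) / 860625 +26866 / 28577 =1.22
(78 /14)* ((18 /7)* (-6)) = -4212 /49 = -85.96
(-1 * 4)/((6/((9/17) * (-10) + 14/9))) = 1144/459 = 2.49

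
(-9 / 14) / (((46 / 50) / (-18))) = 2025 / 161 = 12.58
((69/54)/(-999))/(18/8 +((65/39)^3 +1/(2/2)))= -2/12321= -0.00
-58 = -58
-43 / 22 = -1.95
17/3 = 5.67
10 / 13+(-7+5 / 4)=-259 / 52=-4.98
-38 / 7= -5.43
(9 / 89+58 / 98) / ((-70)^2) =1511 / 10684450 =0.00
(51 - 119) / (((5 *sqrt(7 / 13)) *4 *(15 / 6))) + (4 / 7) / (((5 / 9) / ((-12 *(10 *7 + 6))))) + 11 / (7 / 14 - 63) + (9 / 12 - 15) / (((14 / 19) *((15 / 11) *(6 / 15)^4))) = -167128987 / 112000 - 34 *sqrt(91) / 175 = -1494.08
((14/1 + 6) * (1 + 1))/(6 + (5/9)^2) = 3240/511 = 6.34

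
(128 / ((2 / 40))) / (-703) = -2560 / 703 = -3.64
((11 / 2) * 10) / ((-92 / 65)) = -3575 / 92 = -38.86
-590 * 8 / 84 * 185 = -218300 / 21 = -10395.24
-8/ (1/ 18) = -144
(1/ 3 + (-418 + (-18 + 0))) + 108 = -983/ 3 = -327.67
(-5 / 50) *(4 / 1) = -0.40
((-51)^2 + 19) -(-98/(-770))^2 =7925451/3025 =2619.98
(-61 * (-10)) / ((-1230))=-61 / 123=-0.50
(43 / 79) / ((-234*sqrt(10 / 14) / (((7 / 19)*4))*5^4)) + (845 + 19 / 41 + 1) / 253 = 3155 / 943 - 602*sqrt(35) / 548803125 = 3.35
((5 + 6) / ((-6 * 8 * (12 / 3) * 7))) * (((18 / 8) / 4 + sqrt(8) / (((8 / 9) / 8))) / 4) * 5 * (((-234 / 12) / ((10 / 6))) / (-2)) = -3861 * sqrt(2) / 3584 - 3861 / 114688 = -1.56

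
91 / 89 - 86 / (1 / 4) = -30525 / 89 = -342.98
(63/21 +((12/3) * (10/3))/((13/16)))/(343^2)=757/4588311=0.00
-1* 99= -99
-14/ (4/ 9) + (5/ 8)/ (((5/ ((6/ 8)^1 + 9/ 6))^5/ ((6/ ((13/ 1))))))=-31.49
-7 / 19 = -0.37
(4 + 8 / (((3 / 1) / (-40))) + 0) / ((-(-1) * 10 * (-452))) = 0.02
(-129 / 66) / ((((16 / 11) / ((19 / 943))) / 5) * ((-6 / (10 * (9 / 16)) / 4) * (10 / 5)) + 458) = -61275 / 14116892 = -0.00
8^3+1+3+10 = 526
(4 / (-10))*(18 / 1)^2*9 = -5832 / 5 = -1166.40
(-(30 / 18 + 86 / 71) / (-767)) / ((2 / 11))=6743 / 326742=0.02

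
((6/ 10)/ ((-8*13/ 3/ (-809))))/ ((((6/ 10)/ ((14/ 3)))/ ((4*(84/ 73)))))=475692/ 949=501.26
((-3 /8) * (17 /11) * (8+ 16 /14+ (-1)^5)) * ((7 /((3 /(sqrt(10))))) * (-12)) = 2907 * sqrt(10) /22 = 417.85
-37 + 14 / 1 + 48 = 25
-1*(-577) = 577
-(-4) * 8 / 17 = 32 / 17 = 1.88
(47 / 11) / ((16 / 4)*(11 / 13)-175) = -611 / 24541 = -0.02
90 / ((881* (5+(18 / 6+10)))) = 5 / 881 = 0.01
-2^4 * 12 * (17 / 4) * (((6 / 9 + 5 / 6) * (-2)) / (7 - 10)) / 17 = -48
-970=-970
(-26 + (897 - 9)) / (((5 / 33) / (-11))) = -312906 / 5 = -62581.20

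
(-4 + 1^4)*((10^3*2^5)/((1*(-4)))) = 24000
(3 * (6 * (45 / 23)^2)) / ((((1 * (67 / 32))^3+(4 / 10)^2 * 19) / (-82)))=-816168960000 / 1764998449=-462.42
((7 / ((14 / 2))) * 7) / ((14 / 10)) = 5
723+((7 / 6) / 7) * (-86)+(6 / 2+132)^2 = 56801 / 3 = 18933.67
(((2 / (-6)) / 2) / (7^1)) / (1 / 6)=-1 / 7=-0.14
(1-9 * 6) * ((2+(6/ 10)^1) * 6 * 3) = -12402/ 5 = -2480.40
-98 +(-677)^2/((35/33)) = 15121427/35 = 432040.77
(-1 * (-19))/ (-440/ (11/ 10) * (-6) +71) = 19/ 2471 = 0.01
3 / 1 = 3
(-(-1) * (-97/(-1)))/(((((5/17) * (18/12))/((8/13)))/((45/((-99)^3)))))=-26384/4204629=-0.01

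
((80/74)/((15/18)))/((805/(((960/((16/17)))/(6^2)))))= 272/5957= 0.05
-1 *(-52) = 52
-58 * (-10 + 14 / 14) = 522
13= 13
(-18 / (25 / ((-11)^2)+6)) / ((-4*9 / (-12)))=-726 / 751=-0.97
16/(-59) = -16/59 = -0.27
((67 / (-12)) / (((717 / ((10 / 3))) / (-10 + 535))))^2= 3436890625 / 18507204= 185.71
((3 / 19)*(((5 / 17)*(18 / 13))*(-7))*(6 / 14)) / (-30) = 0.01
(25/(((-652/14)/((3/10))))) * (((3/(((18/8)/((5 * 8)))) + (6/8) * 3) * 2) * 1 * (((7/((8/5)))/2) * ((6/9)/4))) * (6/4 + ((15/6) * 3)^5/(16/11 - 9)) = 2273958127525/110829568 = 20517.61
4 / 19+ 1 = 23 / 19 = 1.21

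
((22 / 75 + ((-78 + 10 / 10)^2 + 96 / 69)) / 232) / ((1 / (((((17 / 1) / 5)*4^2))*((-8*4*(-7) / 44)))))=19478740624 / 2751375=7079.64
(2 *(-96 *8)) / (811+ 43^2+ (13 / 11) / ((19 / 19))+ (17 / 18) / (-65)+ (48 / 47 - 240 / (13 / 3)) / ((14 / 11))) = -6503777280 / 11087133247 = -0.59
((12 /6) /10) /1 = 1 /5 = 0.20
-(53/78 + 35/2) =-709/39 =-18.18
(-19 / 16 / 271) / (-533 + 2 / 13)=247 / 30035472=0.00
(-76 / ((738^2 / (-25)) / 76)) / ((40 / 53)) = 0.35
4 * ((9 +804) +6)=3276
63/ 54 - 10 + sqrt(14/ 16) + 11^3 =sqrt(14)/ 4 + 7933/ 6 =1323.10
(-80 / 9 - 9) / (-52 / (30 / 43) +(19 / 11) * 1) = 8855 / 36039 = 0.25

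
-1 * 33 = -33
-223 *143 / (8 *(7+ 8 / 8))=-31889 / 64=-498.27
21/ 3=7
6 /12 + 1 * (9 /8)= 13 /8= 1.62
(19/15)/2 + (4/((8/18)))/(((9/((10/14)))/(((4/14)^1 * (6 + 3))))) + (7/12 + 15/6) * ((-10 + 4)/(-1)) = 15413/735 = 20.97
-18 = -18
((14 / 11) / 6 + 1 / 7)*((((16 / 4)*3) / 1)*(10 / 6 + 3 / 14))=12956 / 1617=8.01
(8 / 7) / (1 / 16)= 128 / 7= 18.29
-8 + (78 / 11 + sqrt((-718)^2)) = 7888 / 11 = 717.09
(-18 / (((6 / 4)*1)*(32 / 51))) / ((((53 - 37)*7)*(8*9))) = -0.00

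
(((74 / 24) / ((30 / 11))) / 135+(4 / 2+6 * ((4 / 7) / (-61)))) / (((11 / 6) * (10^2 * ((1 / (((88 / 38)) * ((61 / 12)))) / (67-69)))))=-40511789 / 161595000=-0.25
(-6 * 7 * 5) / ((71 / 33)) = -6930 / 71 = -97.61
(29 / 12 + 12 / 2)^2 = 10201 / 144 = 70.84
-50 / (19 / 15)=-750 / 19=-39.47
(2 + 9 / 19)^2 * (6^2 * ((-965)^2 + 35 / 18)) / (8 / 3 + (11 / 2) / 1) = 25118963.72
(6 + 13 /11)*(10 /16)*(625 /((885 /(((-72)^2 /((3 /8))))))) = 28440000 /649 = 43821.26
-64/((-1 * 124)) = 16/31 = 0.52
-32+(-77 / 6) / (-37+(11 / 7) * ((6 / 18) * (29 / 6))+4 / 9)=-45189 / 1429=-31.62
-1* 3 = -3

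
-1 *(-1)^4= -1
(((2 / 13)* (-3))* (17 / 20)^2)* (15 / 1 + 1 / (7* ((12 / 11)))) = -367319 / 72800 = -5.05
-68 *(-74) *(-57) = -286824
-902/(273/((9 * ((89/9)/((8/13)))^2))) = -46440823/6048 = -7678.71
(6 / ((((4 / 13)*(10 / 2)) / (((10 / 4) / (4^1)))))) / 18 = 13 / 96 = 0.14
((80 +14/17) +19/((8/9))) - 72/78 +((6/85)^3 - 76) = 1614340339/63869000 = 25.28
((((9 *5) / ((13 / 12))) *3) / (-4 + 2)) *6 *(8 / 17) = -38880 / 221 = -175.93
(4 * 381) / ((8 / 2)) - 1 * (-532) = 913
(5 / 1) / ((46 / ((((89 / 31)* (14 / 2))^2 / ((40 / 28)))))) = 2716903 / 88412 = 30.73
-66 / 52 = -33 / 26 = -1.27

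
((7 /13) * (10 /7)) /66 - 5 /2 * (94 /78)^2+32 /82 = -4429913 /1371942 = -3.23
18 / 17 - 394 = -6680 / 17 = -392.94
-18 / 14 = -9 / 7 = -1.29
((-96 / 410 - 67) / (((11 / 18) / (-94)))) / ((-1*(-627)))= 706692 / 42845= 16.49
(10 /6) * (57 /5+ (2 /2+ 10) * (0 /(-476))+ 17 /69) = 4018 /207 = 19.41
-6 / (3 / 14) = -28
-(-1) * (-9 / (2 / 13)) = -58.50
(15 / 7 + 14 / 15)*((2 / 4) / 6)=323 / 1260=0.26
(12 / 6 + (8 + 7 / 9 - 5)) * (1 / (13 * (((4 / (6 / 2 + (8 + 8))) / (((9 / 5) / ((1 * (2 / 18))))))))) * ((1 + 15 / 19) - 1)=27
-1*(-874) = 874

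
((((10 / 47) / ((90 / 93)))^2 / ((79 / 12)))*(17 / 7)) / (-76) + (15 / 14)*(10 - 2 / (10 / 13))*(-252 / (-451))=139113150235 / 31403079939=4.43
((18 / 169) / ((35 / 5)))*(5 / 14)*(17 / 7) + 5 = 290600 / 57967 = 5.01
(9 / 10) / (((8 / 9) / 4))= 81 / 20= 4.05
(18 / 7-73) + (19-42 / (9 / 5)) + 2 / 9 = -4696 / 63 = -74.54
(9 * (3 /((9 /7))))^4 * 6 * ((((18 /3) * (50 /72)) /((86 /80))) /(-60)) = -3241350 /43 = -75380.23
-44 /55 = -4 /5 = -0.80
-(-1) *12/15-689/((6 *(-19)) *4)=2.31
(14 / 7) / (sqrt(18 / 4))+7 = 7.94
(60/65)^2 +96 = 16368/169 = 96.85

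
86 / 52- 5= -3.35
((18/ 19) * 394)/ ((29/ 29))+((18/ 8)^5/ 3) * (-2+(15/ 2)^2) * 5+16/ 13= 5653825585/ 1011712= 5588.37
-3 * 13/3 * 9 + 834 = 717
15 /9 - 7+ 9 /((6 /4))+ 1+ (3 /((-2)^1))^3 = -1.71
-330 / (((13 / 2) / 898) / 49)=-2233947.69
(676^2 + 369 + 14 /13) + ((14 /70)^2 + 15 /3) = 148639113 /325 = 457351.12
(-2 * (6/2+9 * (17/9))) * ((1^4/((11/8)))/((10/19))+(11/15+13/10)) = -4508/33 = -136.61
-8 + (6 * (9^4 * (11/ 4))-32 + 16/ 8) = 216437/ 2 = 108218.50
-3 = -3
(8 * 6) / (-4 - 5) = -16 / 3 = -5.33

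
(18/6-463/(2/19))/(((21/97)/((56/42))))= -1705454/63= -27070.70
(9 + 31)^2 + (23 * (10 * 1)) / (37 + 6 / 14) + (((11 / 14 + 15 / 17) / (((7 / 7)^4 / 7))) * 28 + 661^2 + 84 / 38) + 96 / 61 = 1132732977572 / 2581093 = 438857.87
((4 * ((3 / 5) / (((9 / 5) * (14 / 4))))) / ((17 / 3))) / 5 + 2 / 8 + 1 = 3007 / 2380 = 1.26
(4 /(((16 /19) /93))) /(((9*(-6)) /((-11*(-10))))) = -899.86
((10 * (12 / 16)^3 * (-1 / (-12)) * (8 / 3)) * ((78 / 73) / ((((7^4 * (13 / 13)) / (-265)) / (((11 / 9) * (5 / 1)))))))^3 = -850287432693359375 / 2756861963812565504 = -0.31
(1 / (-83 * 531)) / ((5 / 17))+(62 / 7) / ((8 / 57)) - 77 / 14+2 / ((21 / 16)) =364850509 / 6170220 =59.13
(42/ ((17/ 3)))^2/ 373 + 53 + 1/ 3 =17295148/ 323391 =53.48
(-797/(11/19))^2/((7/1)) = 229310449/847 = 270732.53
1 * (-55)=-55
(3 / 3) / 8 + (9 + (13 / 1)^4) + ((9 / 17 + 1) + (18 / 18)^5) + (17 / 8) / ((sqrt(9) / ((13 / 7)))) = 40803629 / 1428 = 28573.97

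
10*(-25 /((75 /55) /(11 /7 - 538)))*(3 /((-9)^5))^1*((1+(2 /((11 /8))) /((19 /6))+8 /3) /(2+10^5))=-242854625 /1178051110551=-0.00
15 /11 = 1.36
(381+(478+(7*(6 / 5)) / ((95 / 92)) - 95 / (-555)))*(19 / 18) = 22864352 / 24975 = 915.49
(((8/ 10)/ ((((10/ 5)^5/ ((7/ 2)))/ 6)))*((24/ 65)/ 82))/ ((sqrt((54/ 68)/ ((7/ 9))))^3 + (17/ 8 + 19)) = 5520580884/ 49215410816575 - 131167512*sqrt(714)/ 639800340615475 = 0.00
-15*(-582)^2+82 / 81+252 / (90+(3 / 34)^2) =-4757922049450 / 936441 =-5080856.19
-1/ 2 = -0.50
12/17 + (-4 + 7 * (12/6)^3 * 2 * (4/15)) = 6776/255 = 26.57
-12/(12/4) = -4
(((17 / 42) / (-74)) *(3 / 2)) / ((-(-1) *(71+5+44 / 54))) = -27 / 252784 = -0.00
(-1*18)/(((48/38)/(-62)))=1767/2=883.50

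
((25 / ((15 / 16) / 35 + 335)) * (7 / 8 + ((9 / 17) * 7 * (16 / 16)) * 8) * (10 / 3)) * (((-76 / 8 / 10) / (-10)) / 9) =2760415 / 34446114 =0.08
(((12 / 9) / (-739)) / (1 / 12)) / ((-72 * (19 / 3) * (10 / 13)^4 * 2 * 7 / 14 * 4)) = 28561 / 842460000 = 0.00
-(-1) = 1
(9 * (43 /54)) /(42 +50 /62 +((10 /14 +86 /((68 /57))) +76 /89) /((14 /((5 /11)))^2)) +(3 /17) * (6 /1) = 41754758837762 /34059363968499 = 1.23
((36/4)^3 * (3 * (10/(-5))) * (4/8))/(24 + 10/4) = -4374/53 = -82.53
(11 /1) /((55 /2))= 2 /5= 0.40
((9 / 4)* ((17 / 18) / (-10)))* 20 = -17 / 4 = -4.25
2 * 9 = 18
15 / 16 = 0.94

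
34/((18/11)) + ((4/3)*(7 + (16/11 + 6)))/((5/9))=27457/495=55.47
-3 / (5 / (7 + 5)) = -36 / 5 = -7.20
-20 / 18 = -10 / 9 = -1.11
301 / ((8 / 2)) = 301 / 4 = 75.25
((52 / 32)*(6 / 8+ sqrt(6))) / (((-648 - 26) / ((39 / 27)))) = -169*sqrt(6) / 48528 - 169 / 64704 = -0.01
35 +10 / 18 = 320 / 9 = 35.56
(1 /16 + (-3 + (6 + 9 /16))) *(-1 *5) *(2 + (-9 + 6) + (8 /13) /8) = 435 /26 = 16.73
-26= -26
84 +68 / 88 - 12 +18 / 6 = 1667 / 22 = 75.77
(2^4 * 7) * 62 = 6944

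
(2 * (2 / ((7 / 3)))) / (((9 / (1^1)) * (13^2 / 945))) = 180 / 169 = 1.07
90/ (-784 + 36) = -45/ 374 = -0.12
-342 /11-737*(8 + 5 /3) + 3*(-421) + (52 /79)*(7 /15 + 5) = -109687256 /13035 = -8414.83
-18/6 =-3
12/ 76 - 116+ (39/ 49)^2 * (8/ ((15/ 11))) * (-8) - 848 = -226629197/ 228095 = -993.57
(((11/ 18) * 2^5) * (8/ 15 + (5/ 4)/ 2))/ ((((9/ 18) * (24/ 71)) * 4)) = 108559/ 3240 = 33.51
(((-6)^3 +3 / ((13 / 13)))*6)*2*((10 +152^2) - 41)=-58974588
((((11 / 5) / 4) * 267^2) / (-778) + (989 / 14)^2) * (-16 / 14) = -5645.73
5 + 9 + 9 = 23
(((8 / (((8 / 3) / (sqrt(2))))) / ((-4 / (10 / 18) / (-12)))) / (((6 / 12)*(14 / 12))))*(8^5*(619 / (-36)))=-6829773.35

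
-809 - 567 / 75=-20414 / 25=-816.56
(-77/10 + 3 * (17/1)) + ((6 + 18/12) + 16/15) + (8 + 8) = 1018/15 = 67.87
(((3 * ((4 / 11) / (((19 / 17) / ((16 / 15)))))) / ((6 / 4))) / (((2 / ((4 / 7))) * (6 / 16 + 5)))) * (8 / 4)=69632 / 943635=0.07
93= 93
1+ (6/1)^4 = 1297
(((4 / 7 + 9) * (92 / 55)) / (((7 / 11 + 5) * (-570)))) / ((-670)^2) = -23 / 2071807500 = -0.00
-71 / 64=-1.11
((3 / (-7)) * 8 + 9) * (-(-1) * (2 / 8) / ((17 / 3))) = 117 / 476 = 0.25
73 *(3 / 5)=219 / 5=43.80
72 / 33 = 24 / 11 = 2.18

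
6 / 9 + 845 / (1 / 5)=12677 / 3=4225.67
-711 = -711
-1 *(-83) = 83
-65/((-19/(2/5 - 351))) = -22789/19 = -1199.42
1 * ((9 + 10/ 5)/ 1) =11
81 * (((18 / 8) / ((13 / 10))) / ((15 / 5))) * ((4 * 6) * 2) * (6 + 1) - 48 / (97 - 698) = 15701.62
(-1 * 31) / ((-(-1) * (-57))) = 31 / 57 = 0.54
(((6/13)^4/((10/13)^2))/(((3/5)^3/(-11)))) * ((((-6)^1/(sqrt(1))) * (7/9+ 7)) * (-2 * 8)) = -492800/169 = -2915.98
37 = 37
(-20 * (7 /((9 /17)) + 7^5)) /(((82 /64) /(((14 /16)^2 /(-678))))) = 37088590 /125091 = 296.49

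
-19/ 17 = -1.12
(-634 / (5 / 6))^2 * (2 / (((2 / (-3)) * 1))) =-43411248 / 25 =-1736449.92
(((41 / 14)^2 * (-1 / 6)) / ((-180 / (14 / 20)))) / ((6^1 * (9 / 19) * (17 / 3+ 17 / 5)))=31939 / 148055040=0.00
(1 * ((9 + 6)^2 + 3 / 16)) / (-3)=-1201 / 16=-75.06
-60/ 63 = -20/ 21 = -0.95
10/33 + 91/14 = 6.80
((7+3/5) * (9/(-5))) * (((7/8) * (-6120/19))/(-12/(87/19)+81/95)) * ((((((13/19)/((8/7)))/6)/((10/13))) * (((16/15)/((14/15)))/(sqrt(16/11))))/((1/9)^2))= -1275499953 * sqrt(11)/194840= -21711.94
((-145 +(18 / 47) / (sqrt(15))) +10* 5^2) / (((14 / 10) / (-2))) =-150 -12* sqrt(15) / 329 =-150.14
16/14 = 8/7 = 1.14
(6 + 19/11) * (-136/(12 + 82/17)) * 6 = -589560/1573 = -374.80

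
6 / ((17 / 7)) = 42 / 17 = 2.47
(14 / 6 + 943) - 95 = 2551 / 3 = 850.33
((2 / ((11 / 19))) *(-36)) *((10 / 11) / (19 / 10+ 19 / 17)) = -13600 / 363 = -37.47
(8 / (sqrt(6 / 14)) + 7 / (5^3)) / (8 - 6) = 7 / 250 + 4*sqrt(21) / 3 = 6.14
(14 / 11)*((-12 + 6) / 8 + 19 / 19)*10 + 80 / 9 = 1195 / 99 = 12.07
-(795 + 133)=-928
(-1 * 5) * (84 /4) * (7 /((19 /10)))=-7350 /19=-386.84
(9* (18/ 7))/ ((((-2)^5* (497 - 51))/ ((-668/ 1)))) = 13527/ 12488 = 1.08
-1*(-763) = 763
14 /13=1.08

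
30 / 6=5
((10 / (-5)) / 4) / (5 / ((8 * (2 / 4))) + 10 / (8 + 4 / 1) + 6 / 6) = -6 / 37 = -0.16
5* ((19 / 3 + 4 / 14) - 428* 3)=-134125 / 21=-6386.90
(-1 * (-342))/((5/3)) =1026/5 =205.20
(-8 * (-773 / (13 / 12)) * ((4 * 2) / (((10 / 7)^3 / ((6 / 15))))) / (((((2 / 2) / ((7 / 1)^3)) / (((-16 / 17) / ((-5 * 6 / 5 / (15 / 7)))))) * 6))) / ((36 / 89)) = 74001355456 / 248625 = 297642.46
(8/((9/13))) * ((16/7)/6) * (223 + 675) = 747136/189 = 3953.10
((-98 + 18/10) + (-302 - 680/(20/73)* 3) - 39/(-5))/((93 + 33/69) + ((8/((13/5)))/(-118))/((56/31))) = -9676935268/115415675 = -83.84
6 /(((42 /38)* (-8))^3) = -6859 /790272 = -0.01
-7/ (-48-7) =7/ 55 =0.13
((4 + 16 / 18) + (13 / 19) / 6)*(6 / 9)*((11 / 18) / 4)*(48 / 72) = 0.34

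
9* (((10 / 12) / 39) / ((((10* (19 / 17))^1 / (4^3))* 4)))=68 / 247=0.28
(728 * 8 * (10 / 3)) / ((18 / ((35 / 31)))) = 1019200 / 837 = 1217.68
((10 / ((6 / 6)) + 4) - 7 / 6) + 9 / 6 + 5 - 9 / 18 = 113 / 6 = 18.83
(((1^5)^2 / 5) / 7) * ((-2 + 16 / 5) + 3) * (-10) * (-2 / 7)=12 / 35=0.34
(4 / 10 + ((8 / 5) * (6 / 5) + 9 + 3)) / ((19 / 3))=1074 / 475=2.26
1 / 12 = 0.08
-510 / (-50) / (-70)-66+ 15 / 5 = -22101 / 350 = -63.15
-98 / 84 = -7 / 6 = -1.17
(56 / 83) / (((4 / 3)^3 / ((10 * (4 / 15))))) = 0.76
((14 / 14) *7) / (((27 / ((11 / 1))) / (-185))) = -14245 / 27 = -527.59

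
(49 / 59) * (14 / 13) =686 / 767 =0.89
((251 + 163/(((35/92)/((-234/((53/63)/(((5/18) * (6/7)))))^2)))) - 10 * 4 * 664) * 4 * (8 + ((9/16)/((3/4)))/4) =4772740036943/78652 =60681737.74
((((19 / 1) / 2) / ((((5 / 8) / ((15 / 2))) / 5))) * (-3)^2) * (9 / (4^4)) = 23085 / 128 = 180.35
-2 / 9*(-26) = 52 / 9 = 5.78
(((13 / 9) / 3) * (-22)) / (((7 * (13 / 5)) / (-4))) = 440 / 189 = 2.33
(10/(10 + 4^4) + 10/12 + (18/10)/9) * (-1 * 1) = -4273/3990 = -1.07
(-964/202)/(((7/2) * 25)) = -964/17675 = -0.05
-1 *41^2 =-1681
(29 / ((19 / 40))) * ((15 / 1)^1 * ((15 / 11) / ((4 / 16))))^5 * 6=4109810400000000000 / 3059969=1343088900573.83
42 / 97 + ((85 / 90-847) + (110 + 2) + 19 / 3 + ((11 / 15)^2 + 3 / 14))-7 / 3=-111353191 / 152775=-728.87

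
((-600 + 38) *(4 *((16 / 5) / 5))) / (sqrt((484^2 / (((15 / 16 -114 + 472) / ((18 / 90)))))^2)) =-1613783 / 146410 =-11.02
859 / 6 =143.17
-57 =-57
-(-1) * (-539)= -539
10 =10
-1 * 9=-9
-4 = -4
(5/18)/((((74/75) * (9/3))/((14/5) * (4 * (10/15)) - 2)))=1025/1998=0.51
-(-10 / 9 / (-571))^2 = -100 / 26409321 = -0.00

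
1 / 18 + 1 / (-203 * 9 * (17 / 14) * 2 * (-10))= 137 / 2465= 0.06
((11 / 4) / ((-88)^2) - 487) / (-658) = 195913 / 264704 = 0.74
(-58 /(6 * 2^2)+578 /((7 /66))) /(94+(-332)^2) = 457573 /9266712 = 0.05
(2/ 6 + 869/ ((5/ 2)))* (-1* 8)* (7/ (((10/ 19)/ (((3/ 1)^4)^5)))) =-3227028261217236/ 25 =-129081130448689.44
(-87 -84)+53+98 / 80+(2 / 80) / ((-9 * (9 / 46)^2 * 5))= -17027911 / 145800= -116.79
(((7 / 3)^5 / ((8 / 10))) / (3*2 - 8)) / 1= -84035 / 1944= -43.23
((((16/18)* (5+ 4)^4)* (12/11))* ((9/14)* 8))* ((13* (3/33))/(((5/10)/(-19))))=-1244595456/847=-1469416.12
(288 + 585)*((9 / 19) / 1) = 7857 / 19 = 413.53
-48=-48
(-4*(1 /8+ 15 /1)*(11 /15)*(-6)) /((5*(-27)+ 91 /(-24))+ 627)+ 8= 8.55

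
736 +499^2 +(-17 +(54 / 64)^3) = 8182844643 / 32768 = 249720.60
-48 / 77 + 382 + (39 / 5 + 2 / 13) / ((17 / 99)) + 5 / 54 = 1965513559 / 4594590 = 427.79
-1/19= -0.05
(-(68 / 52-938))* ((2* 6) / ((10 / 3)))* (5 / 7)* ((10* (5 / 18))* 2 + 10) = 487080 / 13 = 37467.69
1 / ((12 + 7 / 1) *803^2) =0.00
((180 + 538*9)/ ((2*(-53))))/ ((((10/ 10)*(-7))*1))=2511/ 371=6.77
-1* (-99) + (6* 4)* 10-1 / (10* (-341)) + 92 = 1469711 / 3410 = 431.00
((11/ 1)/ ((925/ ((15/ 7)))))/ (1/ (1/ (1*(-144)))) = -11/ 62160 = -0.00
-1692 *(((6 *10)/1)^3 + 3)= -365477076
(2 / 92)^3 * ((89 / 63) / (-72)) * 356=-0.00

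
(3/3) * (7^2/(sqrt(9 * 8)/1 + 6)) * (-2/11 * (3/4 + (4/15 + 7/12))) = 392/165 - 392 * sqrt(2)/165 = -0.98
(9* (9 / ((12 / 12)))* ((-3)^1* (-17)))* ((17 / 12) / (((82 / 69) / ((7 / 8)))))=11306547 / 2624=4308.90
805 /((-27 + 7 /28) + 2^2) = -460 /13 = -35.38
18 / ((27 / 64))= 128 / 3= 42.67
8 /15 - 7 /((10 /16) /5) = -832 /15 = -55.47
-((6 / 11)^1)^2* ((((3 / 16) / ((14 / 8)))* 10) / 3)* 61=-5490 / 847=-6.48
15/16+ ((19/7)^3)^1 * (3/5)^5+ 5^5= 53636495917/17150000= 3127.49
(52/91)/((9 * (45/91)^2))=4732/18225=0.26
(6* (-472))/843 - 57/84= -31771/7868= -4.04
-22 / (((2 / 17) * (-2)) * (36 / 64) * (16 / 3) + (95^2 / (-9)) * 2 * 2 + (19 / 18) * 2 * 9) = 3366 / 610901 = 0.01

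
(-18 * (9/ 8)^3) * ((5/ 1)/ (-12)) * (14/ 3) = 25515/ 512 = 49.83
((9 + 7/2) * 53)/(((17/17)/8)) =5300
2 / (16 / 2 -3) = 2 / 5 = 0.40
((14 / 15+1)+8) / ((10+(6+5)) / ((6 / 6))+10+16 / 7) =1043 / 3495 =0.30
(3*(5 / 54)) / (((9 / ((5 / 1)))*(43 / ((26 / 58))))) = 325 / 202014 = 0.00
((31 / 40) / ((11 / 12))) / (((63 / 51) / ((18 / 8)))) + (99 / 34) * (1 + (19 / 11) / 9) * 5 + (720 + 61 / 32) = 155152969 / 209440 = 740.80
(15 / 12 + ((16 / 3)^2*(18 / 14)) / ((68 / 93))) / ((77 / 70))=122015 / 2618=46.61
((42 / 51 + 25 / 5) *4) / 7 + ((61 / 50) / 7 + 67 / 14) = 24656 / 2975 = 8.29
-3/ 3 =-1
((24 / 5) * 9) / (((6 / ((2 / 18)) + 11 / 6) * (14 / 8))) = 5184 / 11725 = 0.44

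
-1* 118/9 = -118/9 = -13.11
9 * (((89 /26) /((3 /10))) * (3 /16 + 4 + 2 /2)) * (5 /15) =36935 /208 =177.57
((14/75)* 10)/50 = 14/375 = 0.04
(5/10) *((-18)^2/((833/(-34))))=-324/49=-6.61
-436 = -436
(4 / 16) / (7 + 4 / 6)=3 / 92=0.03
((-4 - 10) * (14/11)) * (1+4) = -89.09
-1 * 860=-860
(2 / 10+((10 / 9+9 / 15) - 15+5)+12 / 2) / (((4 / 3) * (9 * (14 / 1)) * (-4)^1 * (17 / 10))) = 47 / 25704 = 0.00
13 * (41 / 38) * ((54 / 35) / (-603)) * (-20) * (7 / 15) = 2132 / 6365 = 0.33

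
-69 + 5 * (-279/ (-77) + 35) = 9557/ 77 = 124.12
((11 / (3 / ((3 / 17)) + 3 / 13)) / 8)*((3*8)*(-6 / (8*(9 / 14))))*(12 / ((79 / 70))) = -15015 / 632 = -23.76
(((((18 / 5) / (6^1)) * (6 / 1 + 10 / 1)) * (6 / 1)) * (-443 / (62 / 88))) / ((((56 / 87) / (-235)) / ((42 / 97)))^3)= 4047846368475734550 / 28292863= 143069521401.06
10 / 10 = 1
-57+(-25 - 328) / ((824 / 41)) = -61441 / 824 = -74.56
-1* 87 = -87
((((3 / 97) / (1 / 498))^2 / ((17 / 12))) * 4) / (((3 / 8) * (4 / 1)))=446.54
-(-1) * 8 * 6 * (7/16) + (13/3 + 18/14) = 559/21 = 26.62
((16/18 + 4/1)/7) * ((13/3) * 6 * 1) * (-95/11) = -9880/63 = -156.83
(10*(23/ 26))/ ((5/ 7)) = 161/ 13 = 12.38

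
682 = 682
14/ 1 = 14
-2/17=-0.12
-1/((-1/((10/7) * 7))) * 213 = 2130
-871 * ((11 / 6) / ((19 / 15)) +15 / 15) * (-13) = 1053039 / 38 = 27711.55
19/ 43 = 0.44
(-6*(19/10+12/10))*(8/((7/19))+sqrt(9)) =-16089/35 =-459.69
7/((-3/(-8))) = 56/3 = 18.67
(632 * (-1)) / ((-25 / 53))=1339.84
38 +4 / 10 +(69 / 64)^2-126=-1770243 / 20480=-86.44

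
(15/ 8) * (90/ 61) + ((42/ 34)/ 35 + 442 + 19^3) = 7303.80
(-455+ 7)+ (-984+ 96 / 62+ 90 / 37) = -1637938 / 1147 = -1428.02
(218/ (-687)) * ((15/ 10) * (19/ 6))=-1.51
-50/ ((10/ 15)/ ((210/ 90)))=-175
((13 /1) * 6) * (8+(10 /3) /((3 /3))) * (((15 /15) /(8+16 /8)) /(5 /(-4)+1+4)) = 1768 /75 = 23.57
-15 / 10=-3 / 2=-1.50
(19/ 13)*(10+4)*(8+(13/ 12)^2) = 175693/ 936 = 187.71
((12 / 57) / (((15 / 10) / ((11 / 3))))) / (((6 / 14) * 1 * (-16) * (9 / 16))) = -616 / 4617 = -0.13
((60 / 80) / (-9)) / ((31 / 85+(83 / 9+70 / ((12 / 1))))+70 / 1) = -255 / 261386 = -0.00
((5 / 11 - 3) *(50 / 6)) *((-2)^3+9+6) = -148.48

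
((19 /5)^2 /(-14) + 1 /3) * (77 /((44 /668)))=-122411 /150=-816.07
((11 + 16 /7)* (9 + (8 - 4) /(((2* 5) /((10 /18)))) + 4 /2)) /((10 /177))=184729 /70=2638.99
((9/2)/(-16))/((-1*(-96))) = -3/1024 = -0.00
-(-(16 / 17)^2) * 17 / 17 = 256 / 289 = 0.89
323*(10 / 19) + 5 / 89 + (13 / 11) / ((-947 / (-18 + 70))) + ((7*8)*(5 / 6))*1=602599213 / 2781339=216.66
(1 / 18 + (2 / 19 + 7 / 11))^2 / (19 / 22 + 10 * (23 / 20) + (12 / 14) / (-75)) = 1573950175 / 30592869912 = 0.05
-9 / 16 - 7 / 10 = -101 / 80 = -1.26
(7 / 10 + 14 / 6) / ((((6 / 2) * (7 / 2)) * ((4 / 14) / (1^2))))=91 / 90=1.01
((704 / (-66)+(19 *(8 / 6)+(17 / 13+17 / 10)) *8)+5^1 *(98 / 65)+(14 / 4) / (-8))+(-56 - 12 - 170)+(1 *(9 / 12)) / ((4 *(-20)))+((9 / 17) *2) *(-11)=-144127 / 5440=-26.49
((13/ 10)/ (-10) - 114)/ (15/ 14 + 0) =-79891/ 750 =-106.52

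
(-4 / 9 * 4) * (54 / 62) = -48 / 31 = -1.55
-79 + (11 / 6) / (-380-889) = -601517 / 7614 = -79.00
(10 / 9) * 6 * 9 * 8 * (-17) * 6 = -48960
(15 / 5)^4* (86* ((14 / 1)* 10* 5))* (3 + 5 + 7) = 73143000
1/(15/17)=17/15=1.13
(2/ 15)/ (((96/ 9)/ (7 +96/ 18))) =37/ 240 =0.15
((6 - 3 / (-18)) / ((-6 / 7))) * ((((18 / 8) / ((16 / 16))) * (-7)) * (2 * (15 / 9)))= 9065 / 24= 377.71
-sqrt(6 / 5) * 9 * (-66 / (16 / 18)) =2673 * sqrt(30) / 20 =732.03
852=852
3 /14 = 0.21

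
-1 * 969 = -969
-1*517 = -517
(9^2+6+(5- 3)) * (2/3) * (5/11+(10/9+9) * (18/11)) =3026/3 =1008.67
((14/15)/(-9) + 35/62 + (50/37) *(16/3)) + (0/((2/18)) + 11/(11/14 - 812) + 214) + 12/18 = 781936600693/3517149330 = 222.32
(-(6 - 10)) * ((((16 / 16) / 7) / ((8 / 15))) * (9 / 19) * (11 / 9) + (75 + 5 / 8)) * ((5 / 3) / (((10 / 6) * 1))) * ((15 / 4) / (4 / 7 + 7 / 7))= 54975 / 76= 723.36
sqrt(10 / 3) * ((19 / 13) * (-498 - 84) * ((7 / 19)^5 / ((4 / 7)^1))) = -11411953 * sqrt(30) / 3388346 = -18.45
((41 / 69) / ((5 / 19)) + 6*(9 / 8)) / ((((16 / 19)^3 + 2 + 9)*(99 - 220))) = -85264229 / 13282424100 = -0.01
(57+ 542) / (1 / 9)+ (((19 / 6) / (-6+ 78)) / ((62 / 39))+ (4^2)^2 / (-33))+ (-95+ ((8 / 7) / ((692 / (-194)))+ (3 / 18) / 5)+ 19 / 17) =53467732816651 / 10109040480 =5289.10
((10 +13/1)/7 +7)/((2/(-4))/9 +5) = 1296/623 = 2.08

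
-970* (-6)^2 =-34920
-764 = -764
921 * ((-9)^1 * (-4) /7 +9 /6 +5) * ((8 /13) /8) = 150123 /182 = 824.85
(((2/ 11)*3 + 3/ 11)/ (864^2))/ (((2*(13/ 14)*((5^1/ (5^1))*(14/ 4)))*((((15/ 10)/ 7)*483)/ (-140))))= -35/ 153451584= -0.00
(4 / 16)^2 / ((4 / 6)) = 3 / 32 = 0.09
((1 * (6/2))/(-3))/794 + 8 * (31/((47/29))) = 153.02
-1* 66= -66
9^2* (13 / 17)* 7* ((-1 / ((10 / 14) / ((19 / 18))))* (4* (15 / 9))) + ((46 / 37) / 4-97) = -5495367 / 1258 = -4368.34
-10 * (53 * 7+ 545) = -9160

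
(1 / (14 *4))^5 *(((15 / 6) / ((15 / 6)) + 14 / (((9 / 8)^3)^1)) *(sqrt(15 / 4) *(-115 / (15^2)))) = -181631 *sqrt(15) / 36133511823360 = -0.00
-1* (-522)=522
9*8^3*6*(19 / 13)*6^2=18911232 / 13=1454710.15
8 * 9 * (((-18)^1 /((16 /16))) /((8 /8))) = -1296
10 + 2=12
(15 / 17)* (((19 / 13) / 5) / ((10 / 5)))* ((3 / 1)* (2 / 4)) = 171 / 884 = 0.19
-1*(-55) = 55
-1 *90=-90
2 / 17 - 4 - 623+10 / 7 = -74429 / 119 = -625.45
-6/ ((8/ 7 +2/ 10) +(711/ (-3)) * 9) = 105/ 37304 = 0.00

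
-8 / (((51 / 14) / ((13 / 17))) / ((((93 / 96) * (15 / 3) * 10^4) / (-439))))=70525000 / 380613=185.29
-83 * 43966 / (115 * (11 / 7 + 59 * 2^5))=-25544246 / 1521105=-16.79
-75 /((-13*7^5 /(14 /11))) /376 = 75 /64548484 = 0.00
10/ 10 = 1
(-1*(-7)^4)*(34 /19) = -81634 /19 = -4296.53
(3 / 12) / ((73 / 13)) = 13 / 292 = 0.04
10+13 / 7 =83 / 7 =11.86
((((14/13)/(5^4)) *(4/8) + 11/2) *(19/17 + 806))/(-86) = -1226506469/23757500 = -51.63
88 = 88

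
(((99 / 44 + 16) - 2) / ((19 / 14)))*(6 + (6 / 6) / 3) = 455 / 6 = 75.83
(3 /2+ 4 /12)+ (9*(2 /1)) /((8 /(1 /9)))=25 /12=2.08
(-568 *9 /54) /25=-284 /75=-3.79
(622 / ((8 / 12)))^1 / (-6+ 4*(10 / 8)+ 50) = 933 / 49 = 19.04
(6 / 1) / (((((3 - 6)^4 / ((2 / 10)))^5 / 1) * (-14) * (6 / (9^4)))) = -1 / 23250543750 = -0.00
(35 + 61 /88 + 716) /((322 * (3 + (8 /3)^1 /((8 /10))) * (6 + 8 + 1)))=66149 /2691920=0.02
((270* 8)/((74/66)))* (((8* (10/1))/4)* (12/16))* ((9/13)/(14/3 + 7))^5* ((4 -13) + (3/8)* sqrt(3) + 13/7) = -1227348109152/8081216279045 + 230127770466* sqrt(3)/28861486710875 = -0.14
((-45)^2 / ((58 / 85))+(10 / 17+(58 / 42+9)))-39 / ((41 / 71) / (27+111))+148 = -5257868251 / 848946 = -6193.41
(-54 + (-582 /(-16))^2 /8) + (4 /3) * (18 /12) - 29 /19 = 1088235 /9728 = 111.87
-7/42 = -1/6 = -0.17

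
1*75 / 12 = 25 / 4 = 6.25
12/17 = 0.71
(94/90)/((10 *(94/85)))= 17/180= 0.09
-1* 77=-77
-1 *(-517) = 517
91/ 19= 4.79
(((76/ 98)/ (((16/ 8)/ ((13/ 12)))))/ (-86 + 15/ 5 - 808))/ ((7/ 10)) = -1235/ 1833678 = -0.00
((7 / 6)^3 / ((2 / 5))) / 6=1715 / 2592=0.66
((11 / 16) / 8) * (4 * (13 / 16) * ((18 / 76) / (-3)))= -0.02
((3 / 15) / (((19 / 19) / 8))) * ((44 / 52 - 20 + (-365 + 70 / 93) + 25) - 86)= -4298248 / 6045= -711.04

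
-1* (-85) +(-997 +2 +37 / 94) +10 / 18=-909.05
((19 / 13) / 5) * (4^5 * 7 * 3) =408576 / 65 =6285.78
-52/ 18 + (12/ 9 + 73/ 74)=-379/ 666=-0.57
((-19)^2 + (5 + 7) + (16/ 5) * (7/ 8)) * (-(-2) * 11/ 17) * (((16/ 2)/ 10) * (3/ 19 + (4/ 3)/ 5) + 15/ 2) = 461807467/ 121125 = 3812.65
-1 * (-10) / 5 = 2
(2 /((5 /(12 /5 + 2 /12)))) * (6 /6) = 77 /75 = 1.03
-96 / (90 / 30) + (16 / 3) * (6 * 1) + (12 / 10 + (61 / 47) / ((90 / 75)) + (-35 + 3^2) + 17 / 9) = -92339 / 4230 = -21.83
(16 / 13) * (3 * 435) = 20880 / 13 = 1606.15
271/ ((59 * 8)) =271/ 472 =0.57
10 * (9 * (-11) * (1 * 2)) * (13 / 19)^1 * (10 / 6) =-42900 / 19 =-2257.89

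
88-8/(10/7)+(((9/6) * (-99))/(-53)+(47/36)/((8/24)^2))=102769/1060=96.95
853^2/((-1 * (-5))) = 727609/5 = 145521.80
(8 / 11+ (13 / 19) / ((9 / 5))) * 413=860279 / 1881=457.35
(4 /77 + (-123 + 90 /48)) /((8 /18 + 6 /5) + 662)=-3356145 /18396224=-0.18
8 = 8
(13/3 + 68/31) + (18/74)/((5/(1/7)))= 786902/120435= 6.53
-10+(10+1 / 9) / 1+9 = 82 / 9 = 9.11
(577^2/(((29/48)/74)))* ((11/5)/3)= 4336067296/145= 29903912.39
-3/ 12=-1/ 4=-0.25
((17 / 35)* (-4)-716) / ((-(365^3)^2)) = 25128 / 82760905001796875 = 0.00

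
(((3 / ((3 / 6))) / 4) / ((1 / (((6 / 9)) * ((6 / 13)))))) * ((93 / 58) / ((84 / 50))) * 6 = 6975 / 2639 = 2.64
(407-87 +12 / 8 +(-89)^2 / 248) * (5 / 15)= 87653 / 744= 117.81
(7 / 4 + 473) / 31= 1899 / 124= 15.31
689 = 689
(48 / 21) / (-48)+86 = 1805 / 21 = 85.95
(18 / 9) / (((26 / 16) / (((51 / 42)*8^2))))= 8704 / 91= 95.65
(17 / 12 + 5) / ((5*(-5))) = -77 / 300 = -0.26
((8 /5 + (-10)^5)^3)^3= -1952843767999328016127741954752493125707497337782272 /1953125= -999856009215655944257403900000000000000000000.00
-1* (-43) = 43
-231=-231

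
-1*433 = -433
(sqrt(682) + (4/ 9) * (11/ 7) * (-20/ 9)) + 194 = sqrt(682) + 109118/ 567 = 218.56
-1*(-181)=181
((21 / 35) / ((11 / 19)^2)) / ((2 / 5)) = 4.48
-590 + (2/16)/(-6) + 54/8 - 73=-656.27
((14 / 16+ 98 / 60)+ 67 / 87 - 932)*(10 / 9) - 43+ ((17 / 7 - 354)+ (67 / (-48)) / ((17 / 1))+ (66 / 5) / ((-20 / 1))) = -17731289551 / 12423600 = -1427.23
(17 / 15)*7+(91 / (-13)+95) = 1439 / 15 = 95.93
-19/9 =-2.11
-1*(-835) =835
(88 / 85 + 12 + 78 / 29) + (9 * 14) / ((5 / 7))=473588 / 2465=192.12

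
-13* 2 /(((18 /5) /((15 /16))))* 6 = -40.62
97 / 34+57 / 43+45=71899 / 1462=49.18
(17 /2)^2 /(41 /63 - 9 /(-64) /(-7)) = 291312 /2543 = 114.55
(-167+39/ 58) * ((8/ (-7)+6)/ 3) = -163999/ 609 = -269.29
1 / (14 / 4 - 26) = -2 / 45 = -0.04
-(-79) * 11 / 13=869 / 13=66.85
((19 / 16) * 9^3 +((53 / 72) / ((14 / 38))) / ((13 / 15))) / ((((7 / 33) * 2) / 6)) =125115969 / 10192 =12275.90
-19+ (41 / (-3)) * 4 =-221 / 3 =-73.67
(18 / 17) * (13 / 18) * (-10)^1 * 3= -390 / 17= -22.94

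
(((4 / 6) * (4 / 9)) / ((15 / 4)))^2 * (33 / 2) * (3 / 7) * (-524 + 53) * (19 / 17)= -16800256 / 722925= -23.24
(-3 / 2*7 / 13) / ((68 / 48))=-126 / 221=-0.57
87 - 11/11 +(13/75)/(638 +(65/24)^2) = 799185446/9292825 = 86.00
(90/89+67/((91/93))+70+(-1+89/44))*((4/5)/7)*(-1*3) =-150210993/3118115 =-48.17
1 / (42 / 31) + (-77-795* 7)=-236933 / 42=-5641.26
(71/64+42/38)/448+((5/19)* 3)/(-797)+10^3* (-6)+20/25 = -13023657578411/2170900480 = -5999.20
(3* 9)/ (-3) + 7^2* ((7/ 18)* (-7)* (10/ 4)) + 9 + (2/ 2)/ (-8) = -24019/ 72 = -333.60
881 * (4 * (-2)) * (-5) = 35240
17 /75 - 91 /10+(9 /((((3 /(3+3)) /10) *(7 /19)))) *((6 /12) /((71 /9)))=1646993 /74550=22.09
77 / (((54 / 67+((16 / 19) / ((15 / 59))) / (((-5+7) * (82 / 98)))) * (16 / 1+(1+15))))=60282915 / 69778112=0.86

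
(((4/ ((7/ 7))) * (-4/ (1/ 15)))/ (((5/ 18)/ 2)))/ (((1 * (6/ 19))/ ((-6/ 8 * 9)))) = 36936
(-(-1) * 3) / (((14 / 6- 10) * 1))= -9 / 23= -0.39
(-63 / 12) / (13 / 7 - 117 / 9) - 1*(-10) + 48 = 6081 / 104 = 58.47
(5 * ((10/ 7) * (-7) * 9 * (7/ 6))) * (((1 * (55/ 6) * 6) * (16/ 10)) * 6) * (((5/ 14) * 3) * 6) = -1782000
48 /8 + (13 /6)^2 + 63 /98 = 2857 /252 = 11.34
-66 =-66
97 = 97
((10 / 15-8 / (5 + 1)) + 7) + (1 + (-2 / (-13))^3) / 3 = 43948 / 6591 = 6.67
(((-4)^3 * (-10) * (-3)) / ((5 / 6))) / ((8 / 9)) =-2592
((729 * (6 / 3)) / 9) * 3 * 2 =972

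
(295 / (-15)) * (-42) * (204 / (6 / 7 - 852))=-196588 / 993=-197.97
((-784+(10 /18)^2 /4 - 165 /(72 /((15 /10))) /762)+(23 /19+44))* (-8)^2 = -9240602846 /195453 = -47277.88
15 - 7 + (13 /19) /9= 8.08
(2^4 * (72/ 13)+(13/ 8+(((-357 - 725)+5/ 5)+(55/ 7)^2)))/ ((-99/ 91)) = 4734311/ 5544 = 853.95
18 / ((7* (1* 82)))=9 / 287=0.03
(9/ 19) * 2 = 18/ 19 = 0.95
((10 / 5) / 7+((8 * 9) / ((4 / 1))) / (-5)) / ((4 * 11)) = -29 / 385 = -0.08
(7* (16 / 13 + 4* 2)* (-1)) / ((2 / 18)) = -7560 / 13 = -581.54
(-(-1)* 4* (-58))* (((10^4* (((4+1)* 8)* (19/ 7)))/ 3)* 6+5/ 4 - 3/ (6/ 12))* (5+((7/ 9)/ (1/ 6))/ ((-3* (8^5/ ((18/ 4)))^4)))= -2518851632.86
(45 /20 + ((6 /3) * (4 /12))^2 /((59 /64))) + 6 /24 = 3167 /1062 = 2.98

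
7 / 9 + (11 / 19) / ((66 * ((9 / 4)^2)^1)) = 3599 / 4617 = 0.78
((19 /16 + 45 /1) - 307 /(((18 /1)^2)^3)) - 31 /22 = 16753142707 /374134464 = 44.78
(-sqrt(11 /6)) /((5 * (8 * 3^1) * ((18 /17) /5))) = -17 * sqrt(66) /2592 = -0.05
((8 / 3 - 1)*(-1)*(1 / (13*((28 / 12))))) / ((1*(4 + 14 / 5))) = -25 / 3094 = -0.01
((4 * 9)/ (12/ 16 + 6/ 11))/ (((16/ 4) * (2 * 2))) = 33/ 19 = 1.74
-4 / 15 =-0.27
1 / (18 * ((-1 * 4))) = -1 / 72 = -0.01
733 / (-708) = -733 / 708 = -1.04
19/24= 0.79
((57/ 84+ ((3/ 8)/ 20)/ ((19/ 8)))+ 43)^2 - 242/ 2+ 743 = 4476214409/ 1768900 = 2530.51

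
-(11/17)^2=-121/289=-0.42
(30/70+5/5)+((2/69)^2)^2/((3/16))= 680015422/476009541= 1.43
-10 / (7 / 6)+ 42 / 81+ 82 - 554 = -90730 / 189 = -480.05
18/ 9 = 2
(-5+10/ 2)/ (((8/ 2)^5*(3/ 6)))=0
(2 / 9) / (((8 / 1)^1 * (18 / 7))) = 7 / 648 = 0.01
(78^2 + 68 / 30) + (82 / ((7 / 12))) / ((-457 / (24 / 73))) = 6086.17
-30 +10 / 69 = -2060 / 69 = -29.86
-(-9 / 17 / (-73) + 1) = -1250 / 1241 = -1.01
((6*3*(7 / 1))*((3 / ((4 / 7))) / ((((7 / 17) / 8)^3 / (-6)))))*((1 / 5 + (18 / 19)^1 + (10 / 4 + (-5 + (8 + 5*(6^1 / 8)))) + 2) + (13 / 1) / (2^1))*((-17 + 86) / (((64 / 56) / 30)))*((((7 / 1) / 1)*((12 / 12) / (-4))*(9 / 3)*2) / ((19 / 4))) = 795035138756544 / 361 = 2202313403757.74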